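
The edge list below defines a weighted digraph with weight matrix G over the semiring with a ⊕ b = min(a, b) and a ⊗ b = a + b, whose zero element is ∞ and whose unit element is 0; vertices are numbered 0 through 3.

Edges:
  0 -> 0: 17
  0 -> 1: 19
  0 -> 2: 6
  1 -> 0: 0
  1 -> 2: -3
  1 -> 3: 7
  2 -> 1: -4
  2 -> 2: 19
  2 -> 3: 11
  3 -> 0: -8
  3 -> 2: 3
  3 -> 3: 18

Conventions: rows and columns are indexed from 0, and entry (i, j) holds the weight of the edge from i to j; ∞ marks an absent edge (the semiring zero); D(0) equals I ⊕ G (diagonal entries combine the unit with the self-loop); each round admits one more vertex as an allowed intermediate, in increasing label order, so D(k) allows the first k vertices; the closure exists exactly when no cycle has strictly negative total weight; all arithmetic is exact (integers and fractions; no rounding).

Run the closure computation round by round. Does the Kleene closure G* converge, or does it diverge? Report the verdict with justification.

D(0):
  [0, 19, 6, ∞]
  [0, 0, -3, 7]
  [∞, -4, 0, 11]
  [-8, ∞, 3, 0]
D(1):
  [0, 19, 6, ∞]
  [0, 0, -3, 7]
  [∞, -4, 0, 11]
  [-8, 11, -2, 0]
Detection: at round 2, diagonal entry (2, 2) turns strictly negative.
Key observation: the cycle 2->1->2 has total weight (-4) + (-3), which is strictly negative.
Answer: DIVERGES — negative cycle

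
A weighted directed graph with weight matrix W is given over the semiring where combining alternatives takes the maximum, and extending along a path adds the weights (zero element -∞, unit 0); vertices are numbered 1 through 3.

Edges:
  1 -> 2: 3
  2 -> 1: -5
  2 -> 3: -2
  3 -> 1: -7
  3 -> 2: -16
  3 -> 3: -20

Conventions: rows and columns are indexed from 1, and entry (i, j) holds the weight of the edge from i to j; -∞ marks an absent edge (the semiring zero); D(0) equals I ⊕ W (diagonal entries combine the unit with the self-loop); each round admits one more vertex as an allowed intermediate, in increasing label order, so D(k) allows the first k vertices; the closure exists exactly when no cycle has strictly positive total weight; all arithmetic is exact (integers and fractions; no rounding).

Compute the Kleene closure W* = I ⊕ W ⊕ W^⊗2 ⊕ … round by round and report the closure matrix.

D(0):
  [0, 3, -∞]
  [-5, 0, -2]
  [-7, -16, 0]
D(1):
  [0, 3, -∞]
  [-5, 0, -2]
  [-7, -4, 0]
D(2):
  [0, 3, 1]
  [-5, 0, -2]
  [-7, -4, 0]
D(3):
  [0, 3, 1]
  [-5, 0, -2]
  [-7, -4, 0]
Answer: W* = [[0, 3, 1], [-5, 0, -2], [-7, -4, 0]]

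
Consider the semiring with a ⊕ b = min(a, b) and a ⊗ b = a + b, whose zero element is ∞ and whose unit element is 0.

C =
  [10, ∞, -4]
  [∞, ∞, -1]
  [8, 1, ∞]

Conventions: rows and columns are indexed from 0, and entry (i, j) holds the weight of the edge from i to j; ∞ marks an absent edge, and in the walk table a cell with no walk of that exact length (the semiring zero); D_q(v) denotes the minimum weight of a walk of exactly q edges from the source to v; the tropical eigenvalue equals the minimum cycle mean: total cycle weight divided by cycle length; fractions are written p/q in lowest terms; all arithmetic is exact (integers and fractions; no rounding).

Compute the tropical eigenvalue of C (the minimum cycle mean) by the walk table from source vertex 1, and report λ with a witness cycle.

q=0: [∞, 0, ∞]
q=1: [∞, ∞, -1]
q=2: [7, 0, ∞]
q=3: [17, ∞, -1]
Optimal cycle mean attained by: cycle 1->2->1, total (-1) + 1, length 2.
Answer: λ = 0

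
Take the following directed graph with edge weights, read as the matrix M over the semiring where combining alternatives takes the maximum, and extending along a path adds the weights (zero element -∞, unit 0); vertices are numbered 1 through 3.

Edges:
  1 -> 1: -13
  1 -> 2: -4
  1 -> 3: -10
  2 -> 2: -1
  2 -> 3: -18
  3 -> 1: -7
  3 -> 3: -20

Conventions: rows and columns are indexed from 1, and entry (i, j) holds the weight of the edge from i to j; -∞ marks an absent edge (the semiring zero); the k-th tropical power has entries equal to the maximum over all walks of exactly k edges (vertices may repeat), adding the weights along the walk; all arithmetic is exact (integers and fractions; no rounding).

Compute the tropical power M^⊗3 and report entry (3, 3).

M^⊗2:
  [-17, -5, -22]
  [-25, -2, -19]
  [-20, -11, -17]
M^⊗3:
  [-29, -6, -23]
  [-26, -3, -20]
  [-24, -12, -29]
Key observation: the optimum is the walk 3->1->2->3, with weight (-7) + (-4) + (-18) = -29.
Optimal value attained by: walk 3->1->2->3.
Answer: (M^⊗3)[3][3] = -29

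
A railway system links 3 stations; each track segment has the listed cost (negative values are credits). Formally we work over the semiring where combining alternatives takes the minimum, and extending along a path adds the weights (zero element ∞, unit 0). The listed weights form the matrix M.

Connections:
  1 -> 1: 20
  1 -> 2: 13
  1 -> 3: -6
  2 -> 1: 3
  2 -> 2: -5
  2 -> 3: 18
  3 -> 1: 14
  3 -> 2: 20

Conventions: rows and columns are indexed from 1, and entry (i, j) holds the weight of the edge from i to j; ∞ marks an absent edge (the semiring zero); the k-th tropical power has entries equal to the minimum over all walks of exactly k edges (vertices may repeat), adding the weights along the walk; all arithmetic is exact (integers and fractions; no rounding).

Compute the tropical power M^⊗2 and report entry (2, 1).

M^⊗2:
  [8, 8, 14]
  [-2, -10, -3]
  [23, 15, 8]
Key observation: the optimum is the walk 2->2->1, with weight (-5) + 3 = -2.
Optimal value attained by: walk 2->2->1.
Answer: (M^⊗2)[2][1] = -2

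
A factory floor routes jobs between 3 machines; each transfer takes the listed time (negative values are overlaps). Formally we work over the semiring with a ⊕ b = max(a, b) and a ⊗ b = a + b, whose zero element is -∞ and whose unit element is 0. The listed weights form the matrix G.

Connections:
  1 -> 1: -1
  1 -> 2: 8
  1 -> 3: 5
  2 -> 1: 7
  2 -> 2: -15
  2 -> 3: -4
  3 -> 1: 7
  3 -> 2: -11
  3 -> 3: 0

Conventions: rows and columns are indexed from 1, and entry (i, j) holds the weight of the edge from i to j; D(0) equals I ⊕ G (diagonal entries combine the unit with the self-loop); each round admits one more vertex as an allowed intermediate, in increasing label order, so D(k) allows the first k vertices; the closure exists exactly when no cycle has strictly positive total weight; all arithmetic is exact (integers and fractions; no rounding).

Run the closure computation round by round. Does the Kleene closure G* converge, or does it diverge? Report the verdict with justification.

D(0):
  [0, 8, 5]
  [7, 0, -4]
  [7, -11, 0]
Detection: at round 1, diagonal entry (2, 2) turns strictly positive.
Key observation: the cycle 2->1->2 has total weight 7 + 8, which is strictly positive.
Answer: DIVERGES — positive cycle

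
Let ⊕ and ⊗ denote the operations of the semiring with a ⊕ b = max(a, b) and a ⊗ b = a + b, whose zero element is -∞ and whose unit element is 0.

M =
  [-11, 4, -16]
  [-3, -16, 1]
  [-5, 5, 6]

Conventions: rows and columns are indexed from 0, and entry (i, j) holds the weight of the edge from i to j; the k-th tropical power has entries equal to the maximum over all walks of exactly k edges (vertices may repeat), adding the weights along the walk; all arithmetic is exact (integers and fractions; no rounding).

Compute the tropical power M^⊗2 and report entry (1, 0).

M^⊗2:
  [1, -7, 5]
  [-4, 6, 7]
  [2, 11, 12]
Key observation: the optimum is the walk 1->2->0, with weight 1 + (-5) = -4.
Optimal value attained by: walk 1->2->0.
Answer: (M^⊗2)[1][0] = -4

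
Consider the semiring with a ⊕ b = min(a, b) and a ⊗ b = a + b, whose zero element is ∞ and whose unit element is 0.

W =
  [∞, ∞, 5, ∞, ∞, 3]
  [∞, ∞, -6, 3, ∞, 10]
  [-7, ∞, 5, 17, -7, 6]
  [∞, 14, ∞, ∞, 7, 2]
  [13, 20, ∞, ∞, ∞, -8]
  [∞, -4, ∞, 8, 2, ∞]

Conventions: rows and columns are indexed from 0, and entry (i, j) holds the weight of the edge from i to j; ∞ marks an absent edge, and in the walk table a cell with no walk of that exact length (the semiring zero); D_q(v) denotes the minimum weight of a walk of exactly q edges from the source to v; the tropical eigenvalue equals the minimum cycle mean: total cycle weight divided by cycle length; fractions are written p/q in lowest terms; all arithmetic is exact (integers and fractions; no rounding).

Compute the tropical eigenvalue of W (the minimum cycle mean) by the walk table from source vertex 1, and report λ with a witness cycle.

q=0: [∞, 0, ∞, ∞, ∞, ∞]
q=1: [∞, ∞, -6, 3, ∞, 10]
q=2: [-13, 6, -1, 11, -13, 0]
q=3: [-8, -4, -8, 8, -8, -21]
q=4: [-15, -25, -10, -13, -19, -16]
q=5: [-17, -20, -31, -22, -17, -27]
q=6: [-38, -31, -26, -19, -38, -25]
Optimal cycle mean attained by: cycle 1->2->4->5->1, total (-6) + (-7) + (-8) + (-4), length 4.
Answer: λ = -25/4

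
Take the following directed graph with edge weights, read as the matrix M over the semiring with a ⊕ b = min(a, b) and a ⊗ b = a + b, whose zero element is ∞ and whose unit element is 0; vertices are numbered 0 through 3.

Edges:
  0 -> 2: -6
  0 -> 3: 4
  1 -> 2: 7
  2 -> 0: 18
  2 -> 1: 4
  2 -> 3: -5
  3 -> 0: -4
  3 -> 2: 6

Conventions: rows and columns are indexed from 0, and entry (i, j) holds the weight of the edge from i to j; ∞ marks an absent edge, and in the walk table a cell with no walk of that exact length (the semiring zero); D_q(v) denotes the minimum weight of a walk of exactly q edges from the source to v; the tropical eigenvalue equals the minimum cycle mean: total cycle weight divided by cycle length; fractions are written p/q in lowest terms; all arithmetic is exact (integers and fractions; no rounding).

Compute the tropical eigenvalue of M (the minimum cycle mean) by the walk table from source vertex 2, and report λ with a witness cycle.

q=0: [∞, ∞, 0, ∞]
q=1: [18, 4, ∞, -5]
q=2: [-9, ∞, 1, 22]
q=3: [18, 5, -15, -5]
q=4: [-9, -11, 1, -20]
Optimal cycle mean attained by: cycle 0->2->3->0, total (-6) + (-5) + (-4), length 3.
Answer: λ = -5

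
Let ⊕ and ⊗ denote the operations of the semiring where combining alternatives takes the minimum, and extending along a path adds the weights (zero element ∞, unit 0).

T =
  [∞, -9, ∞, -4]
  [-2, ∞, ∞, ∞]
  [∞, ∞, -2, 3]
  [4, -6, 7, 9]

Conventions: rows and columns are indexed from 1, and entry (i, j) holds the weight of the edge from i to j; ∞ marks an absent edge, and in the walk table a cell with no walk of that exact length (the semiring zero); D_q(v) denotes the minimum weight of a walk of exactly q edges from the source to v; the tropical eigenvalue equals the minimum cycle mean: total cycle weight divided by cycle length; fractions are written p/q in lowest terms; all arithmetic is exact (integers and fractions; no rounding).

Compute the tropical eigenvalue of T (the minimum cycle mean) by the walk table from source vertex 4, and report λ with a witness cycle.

q=0: [∞, ∞, ∞, 0]
q=1: [4, -6, 7, 9]
q=2: [-8, -5, 5, 0]
q=3: [-7, -17, 3, -12]
q=4: [-19, -18, -5, -11]
Optimal cycle mean attained by: cycle 1->2->1, total (-9) + (-2), length 2.
Answer: λ = -11/2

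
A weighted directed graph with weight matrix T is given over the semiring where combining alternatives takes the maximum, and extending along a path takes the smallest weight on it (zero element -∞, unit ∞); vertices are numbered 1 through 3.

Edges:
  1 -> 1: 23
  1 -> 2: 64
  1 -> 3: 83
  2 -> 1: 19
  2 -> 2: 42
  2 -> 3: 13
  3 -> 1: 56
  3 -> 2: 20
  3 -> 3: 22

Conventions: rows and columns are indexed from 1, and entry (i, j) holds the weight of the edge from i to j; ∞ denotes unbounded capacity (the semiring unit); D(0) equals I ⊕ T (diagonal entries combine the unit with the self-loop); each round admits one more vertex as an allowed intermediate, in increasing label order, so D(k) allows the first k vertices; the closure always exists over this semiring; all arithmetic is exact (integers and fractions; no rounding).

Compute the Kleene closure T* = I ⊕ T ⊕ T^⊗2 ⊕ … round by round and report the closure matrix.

D(0):
  [∞, 64, 83]
  [19, ∞, 13]
  [56, 20, ∞]
D(1):
  [∞, 64, 83]
  [19, ∞, 19]
  [56, 56, ∞]
D(2):
  [∞, 64, 83]
  [19, ∞, 19]
  [56, 56, ∞]
D(3):
  [∞, 64, 83]
  [19, ∞, 19]
  [56, 56, ∞]
Answer: T* = [[∞, 64, 83], [19, ∞, 19], [56, 56, ∞]]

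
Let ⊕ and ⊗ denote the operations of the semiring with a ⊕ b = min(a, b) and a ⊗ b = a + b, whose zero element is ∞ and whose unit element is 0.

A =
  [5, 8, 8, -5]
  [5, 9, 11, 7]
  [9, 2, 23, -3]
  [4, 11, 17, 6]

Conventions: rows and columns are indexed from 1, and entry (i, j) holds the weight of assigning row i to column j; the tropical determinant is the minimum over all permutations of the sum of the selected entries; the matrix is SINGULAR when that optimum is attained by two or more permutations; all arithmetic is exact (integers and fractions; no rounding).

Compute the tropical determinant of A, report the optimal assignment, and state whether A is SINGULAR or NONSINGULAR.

σ = (1, 2, 3, 4): 5 + 9 + 23 + 6 = 43
σ = (1, 2, 4, 3): 5 + 9 + (-3) + 17 = 28
σ = (1, 3, 2, 4): 5 + 11 + 2 + 6 = 24
σ = (1, 3, 4, 2): 5 + 11 + (-3) + 11 = 24
σ = (1, 4, 2, 3): 5 + 7 + 2 + 17 = 31
σ = (1, 4, 3, 2): 5 + 7 + 23 + 11 = 46
σ = (2, 1, 3, 4): 8 + 5 + 23 + 6 = 42
σ = (2, 1, 4, 3): 8 + 5 + (-3) + 17 = 27
σ = (2, 3, 1, 4): 8 + 11 + 9 + 6 = 34
σ = (2, 3, 4, 1): 8 + 11 + (-3) + 4 = 20
σ = (2, 4, 1, 3): 8 + 7 + 9 + 17 = 41
σ = (2, 4, 3, 1): 8 + 7 + 23 + 4 = 42
σ = (3, 1, 2, 4): 8 + 5 + 2 + 6 = 21
σ = (3, 1, 4, 2): 8 + 5 + (-3) + 11 = 21
σ = (3, 2, 1, 4): 8 + 9 + 9 + 6 = 32
σ = (3, 2, 4, 1): 8 + 9 + (-3) + 4 = 18
σ = (3, 4, 1, 2): 8 + 7 + 9 + 11 = 35
σ = (3, 4, 2, 1): 8 + 7 + 2 + 4 = 21
σ = (4, 1, 2, 3): (-5) + 5 + 2 + 17 = 19
σ = (4, 1, 3, 2): (-5) + 5 + 23 + 11 = 34
σ = (4, 2, 1, 3): (-5) + 9 + 9 + 17 = 30
σ = (4, 2, 3, 1): (-5) + 9 + 23 + 4 = 31
σ = (4, 3, 1, 2): (-5) + 11 + 9 + 11 = 26
σ = (4, 3, 2, 1): (-5) + 11 + 2 + 4 = 12
Optimal value attained by: σ = (4, 3, 2, 1).
Answer: det⊕(A) = 12; verdict: NONSINGULAR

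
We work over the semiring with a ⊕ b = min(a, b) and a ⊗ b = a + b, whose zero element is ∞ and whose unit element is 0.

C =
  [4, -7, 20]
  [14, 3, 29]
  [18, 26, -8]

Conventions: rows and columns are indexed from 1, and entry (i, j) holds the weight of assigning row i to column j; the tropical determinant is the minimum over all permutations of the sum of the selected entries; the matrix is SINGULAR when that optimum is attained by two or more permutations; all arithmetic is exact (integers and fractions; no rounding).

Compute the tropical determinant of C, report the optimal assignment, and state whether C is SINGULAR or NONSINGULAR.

σ = (1, 2, 3): 4 + 3 + (-8) = -1
σ = (1, 3, 2): 4 + 29 + 26 = 59
σ = (2, 1, 3): (-7) + 14 + (-8) = -1
σ = (2, 3, 1): (-7) + 29 + 18 = 40
σ = (3, 1, 2): 20 + 14 + 26 = 60
σ = (3, 2, 1): 20 + 3 + 18 = 41
Optimal value attained by: σ = (1, 2, 3).
Answer: det⊕(C) = -1; verdict: SINGULAR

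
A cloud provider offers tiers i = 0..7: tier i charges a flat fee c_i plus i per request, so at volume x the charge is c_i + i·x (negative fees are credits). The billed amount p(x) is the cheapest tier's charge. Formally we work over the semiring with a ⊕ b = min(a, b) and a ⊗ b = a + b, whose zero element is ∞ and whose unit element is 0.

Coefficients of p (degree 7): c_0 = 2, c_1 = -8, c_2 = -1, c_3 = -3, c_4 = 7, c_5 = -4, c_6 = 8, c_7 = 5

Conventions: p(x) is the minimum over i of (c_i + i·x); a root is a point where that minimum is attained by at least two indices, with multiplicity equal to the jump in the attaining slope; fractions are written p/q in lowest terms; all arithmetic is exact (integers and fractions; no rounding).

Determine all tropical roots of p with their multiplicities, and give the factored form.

hull edge (i=0, c=2) to (i=1, c=-8): slope -10, span 1
hull edge (i=1, c=-8) to (i=5, c=-4): slope 1, span 4
hull edge (i=5, c=-4) to (i=7, c=5): slope 9/2, span 2
Factored form: p(x) = 5 ⊗ (x ⊕ (-9/2)) ⊗ (x ⊕ (-9/2)) ⊗ (x ⊕ (-1)) ⊗ (x ⊕ (-1)) ⊗ (x ⊕ (-1)) ⊗ (x ⊕ (-1)) ⊗ (x ⊕ 10)
Answer: roots = -9/2 (mult 2), -1 (mult 4), 10 (mult 1)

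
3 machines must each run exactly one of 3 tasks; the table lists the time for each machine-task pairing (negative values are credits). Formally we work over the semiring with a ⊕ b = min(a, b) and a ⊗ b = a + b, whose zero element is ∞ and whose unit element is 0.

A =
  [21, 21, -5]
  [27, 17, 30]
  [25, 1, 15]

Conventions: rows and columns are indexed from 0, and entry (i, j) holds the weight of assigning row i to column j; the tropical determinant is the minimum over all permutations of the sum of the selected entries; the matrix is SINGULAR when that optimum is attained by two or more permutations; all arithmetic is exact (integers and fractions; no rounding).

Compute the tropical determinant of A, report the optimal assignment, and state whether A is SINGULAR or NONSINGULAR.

σ = (0, 1, 2): 21 + 17 + 15 = 53
σ = (0, 2, 1): 21 + 30 + 1 = 52
σ = (1, 0, 2): 21 + 27 + 15 = 63
σ = (1, 2, 0): 21 + 30 + 25 = 76
σ = (2, 0, 1): (-5) + 27 + 1 = 23
σ = (2, 1, 0): (-5) + 17 + 25 = 37
Optimal value attained by: σ = (2, 0, 1).
Answer: det⊕(A) = 23; verdict: NONSINGULAR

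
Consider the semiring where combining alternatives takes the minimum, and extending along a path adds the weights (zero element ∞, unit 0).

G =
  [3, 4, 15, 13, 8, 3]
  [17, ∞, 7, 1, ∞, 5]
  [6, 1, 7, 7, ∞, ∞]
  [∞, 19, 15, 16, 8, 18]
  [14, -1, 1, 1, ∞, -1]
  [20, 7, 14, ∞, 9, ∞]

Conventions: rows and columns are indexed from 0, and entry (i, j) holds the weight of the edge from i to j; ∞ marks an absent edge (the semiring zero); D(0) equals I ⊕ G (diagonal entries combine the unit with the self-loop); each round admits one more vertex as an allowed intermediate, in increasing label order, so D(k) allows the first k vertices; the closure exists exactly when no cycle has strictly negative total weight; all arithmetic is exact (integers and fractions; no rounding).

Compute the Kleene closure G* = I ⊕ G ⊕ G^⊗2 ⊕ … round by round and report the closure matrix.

D(0):
  [0, 4, 15, 13, 8, 3]
  [17, 0, 7, 1, ∞, 5]
  [6, 1, 0, 7, ∞, ∞]
  [∞, 19, 15, 0, 8, 18]
  [14, -1, 1, 1, 0, -1]
  [20, 7, 14, ∞, 9, 0]
D(1):
  [0, 4, 15, 13, 8, 3]
  [17, 0, 7, 1, 25, 5]
  [6, 1, 0, 7, 14, 9]
  [∞, 19, 15, 0, 8, 18]
  [14, -1, 1, 1, 0, -1]
  [20, 7, 14, 33, 9, 0]
D(2):
  [0, 4, 11, 5, 8, 3]
  [17, 0, 7, 1, 25, 5]
  [6, 1, 0, 2, 14, 6]
  [36, 19, 15, 0, 8, 18]
  [14, -1, 1, 0, 0, -1]
  [20, 7, 14, 8, 9, 0]
D(3):
  [0, 4, 11, 5, 8, 3]
  [13, 0, 7, 1, 21, 5]
  [6, 1, 0, 2, 14, 6]
  [21, 16, 15, 0, 8, 18]
  [7, -1, 1, 0, 0, -1]
  [20, 7, 14, 8, 9, 0]
D(4):
  [0, 4, 11, 5, 8, 3]
  [13, 0, 7, 1, 9, 5]
  [6, 1, 0, 2, 10, 6]
  [21, 16, 15, 0, 8, 18]
  [7, -1, 1, 0, 0, -1]
  [20, 7, 14, 8, 9, 0]
D(5):
  [0, 4, 9, 5, 8, 3]
  [13, 0, 7, 1, 9, 5]
  [6, 1, 0, 2, 10, 6]
  [15, 7, 9, 0, 8, 7]
  [7, -1, 1, 0, 0, -1]
  [16, 7, 10, 8, 9, 0]
D(6):
  [0, 4, 9, 5, 8, 3]
  [13, 0, 7, 1, 9, 5]
  [6, 1, 0, 2, 10, 6]
  [15, 7, 9, 0, 8, 7]
  [7, -1, 1, 0, 0, -1]
  [16, 7, 10, 8, 9, 0]
Answer: G* = [[0, 4, 9, 5, 8, 3], [13, 0, 7, 1, 9, 5], [6, 1, 0, 2, 10, 6], [15, 7, 9, 0, 8, 7], [7, -1, 1, 0, 0, -1], [16, 7, 10, 8, 9, 0]]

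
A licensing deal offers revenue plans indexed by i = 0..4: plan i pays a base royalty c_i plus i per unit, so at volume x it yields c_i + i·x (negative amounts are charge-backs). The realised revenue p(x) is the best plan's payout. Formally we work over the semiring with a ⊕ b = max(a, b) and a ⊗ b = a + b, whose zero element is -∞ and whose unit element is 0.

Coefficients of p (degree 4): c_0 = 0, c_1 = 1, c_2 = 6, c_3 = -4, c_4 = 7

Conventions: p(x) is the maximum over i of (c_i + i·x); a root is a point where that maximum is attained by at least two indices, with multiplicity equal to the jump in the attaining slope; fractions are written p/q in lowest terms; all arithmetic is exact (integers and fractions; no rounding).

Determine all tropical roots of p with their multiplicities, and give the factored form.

hull edge (i=0, c=0) to (i=2, c=6): slope 3, span 2
hull edge (i=2, c=6) to (i=4, c=7): slope 1/2, span 2
Factored form: p(x) = 7 ⊗ (x ⊕ (-3)) ⊗ (x ⊕ (-3)) ⊗ (x ⊕ (-1/2)) ⊗ (x ⊕ (-1/2))
Answer: roots = -3 (mult 2), -1/2 (mult 2)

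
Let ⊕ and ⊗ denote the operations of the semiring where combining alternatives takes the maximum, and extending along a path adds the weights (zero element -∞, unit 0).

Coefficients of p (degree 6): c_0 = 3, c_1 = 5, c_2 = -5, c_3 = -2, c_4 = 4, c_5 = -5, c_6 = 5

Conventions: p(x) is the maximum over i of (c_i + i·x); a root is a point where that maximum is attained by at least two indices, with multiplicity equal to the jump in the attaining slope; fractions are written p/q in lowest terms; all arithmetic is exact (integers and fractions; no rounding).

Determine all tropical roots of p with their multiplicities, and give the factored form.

hull edge (i=0, c=3) to (i=1, c=5): slope 2, span 1
hull edge (i=1, c=5) to (i=6, c=5): slope 0, span 5
Factored form: p(x) = 5 ⊗ (x ⊕ (-2)) ⊗ (x ⊕ 0) ⊗ (x ⊕ 0) ⊗ (x ⊕ 0) ⊗ (x ⊕ 0) ⊗ (x ⊕ 0)
Answer: roots = -2 (mult 1), 0 (mult 5)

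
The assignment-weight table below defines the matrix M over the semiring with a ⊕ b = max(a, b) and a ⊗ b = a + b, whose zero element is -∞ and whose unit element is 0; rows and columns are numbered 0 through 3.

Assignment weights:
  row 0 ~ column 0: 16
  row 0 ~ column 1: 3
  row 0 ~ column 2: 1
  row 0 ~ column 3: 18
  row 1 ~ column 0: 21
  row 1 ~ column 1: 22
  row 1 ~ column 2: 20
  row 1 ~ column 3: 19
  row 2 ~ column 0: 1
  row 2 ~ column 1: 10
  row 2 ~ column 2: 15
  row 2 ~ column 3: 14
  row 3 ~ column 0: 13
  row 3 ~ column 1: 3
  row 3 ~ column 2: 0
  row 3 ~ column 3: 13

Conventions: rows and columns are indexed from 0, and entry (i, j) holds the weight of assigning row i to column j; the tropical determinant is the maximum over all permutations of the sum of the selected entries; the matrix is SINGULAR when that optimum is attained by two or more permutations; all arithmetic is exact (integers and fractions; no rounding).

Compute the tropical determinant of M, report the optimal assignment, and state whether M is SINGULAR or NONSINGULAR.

σ = (0, 1, 2, 3): 16 + 22 + 15 + 13 = 66
σ = (0, 1, 3, 2): 16 + 22 + 14 + 0 = 52
σ = (0, 2, 1, 3): 16 + 20 + 10 + 13 = 59
σ = (0, 2, 3, 1): 16 + 20 + 14 + 3 = 53
σ = (0, 3, 1, 2): 16 + 19 + 10 + 0 = 45
σ = (0, 3, 2, 1): 16 + 19 + 15 + 3 = 53
σ = (1, 0, 2, 3): 3 + 21 + 15 + 13 = 52
σ = (1, 0, 3, 2): 3 + 21 + 14 + 0 = 38
σ = (1, 2, 0, 3): 3 + 20 + 1 + 13 = 37
σ = (1, 2, 3, 0): 3 + 20 + 14 + 13 = 50
σ = (1, 3, 0, 2): 3 + 19 + 1 + 0 = 23
σ = (1, 3, 2, 0): 3 + 19 + 15 + 13 = 50
σ = (2, 0, 1, 3): 1 + 21 + 10 + 13 = 45
σ = (2, 0, 3, 1): 1 + 21 + 14 + 3 = 39
σ = (2, 1, 0, 3): 1 + 22 + 1 + 13 = 37
σ = (2, 1, 3, 0): 1 + 22 + 14 + 13 = 50
σ = (2, 3, 0, 1): 1 + 19 + 1 + 3 = 24
σ = (2, 3, 1, 0): 1 + 19 + 10 + 13 = 43
σ = (3, 0, 1, 2): 18 + 21 + 10 + 0 = 49
σ = (3, 0, 2, 1): 18 + 21 + 15 + 3 = 57
σ = (3, 1, 0, 2): 18 + 22 + 1 + 0 = 41
σ = (3, 1, 2, 0): 18 + 22 + 15 + 13 = 68
σ = (3, 2, 0, 1): 18 + 20 + 1 + 3 = 42
σ = (3, 2, 1, 0): 18 + 20 + 10 + 13 = 61
Optimal value attained by: σ = (3, 1, 2, 0).
Answer: det⊕(M) = 68; verdict: NONSINGULAR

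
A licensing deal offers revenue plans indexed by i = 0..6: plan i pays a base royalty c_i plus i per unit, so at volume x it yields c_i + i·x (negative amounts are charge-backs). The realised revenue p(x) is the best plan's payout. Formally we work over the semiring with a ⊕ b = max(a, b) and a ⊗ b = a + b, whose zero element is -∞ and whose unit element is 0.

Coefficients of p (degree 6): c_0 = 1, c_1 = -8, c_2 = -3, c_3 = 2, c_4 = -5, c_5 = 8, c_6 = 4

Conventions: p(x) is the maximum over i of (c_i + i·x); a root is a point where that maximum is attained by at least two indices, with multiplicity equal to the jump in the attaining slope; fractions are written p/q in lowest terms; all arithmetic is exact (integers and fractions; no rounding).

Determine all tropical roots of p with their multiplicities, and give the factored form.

hull edge (i=0, c=1) to (i=5, c=8): slope 7/5, span 5
hull edge (i=5, c=8) to (i=6, c=4): slope -4, span 1
Factored form: p(x) = 4 ⊗ (x ⊕ (-7/5)) ⊗ (x ⊕ (-7/5)) ⊗ (x ⊕ (-7/5)) ⊗ (x ⊕ (-7/5)) ⊗ (x ⊕ (-7/5)) ⊗ (x ⊕ 4)
Answer: roots = -7/5 (mult 5), 4 (mult 1)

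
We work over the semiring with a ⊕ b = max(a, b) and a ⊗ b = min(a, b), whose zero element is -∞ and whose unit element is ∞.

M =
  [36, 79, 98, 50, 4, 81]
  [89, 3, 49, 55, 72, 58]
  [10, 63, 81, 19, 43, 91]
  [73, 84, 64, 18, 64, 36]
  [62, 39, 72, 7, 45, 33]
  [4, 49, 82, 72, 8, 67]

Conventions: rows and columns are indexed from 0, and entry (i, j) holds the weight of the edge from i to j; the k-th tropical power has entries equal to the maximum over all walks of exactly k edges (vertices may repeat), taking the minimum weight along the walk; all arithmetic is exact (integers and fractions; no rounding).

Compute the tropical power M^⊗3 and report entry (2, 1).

M^⊗2:
  [79, 63, 81, 72, 72, 91]
  [62, 79, 89, 58, 55, 81]
  [63, 63, 82, 72, 63, 81]
  [84, 73, 73, 55, 72, 73]
  [45, 63, 72, 50, 45, 72]
  [72, 72, 81, 67, 64, 82]
M^⊗3:
  [72, 79, 82, 72, 64, 81]
  [79, 63, 81, 72, 72, 89]
  [72, 72, 81, 72, 64, 82]
  [73, 79, 84, 72, 72, 81]
  [63, 63, 72, 72, 63, 72]
  [72, 72, 82, 72, 72, 81]
Key observation: the optimum is the walk 2->5->3->1, with weight 91 min 72 min 84 = 72.
Optimal value attained by: walk 2->5->3->1.
Answer: (M^⊗3)[2][1] = 72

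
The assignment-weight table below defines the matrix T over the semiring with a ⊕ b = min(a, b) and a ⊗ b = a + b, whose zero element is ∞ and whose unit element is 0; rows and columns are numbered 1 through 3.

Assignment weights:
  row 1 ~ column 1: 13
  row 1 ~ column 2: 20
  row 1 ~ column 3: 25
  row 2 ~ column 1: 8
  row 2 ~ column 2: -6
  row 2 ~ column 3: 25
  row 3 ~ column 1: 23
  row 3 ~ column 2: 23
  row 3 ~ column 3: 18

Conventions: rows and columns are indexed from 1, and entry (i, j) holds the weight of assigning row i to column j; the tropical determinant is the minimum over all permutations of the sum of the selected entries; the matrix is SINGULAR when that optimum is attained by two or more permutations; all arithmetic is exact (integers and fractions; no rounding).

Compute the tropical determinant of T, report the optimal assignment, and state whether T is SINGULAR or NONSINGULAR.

σ = (1, 2, 3): 13 + (-6) + 18 = 25
σ = (1, 3, 2): 13 + 25 + 23 = 61
σ = (2, 1, 3): 20 + 8 + 18 = 46
σ = (2, 3, 1): 20 + 25 + 23 = 68
σ = (3, 1, 2): 25 + 8 + 23 = 56
σ = (3, 2, 1): 25 + (-6) + 23 = 42
Optimal value attained by: σ = (1, 2, 3).
Answer: det⊕(T) = 25; verdict: NONSINGULAR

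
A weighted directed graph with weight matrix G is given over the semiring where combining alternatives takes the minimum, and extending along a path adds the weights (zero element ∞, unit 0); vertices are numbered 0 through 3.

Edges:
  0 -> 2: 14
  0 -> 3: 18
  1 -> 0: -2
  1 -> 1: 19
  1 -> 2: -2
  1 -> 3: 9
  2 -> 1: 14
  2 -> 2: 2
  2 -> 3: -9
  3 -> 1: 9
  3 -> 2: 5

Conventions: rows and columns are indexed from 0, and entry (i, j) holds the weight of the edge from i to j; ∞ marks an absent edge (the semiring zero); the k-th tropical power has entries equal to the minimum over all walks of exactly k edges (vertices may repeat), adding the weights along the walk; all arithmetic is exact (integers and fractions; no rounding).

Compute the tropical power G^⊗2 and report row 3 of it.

G^⊗2:
  [∞, 27, 16, 5]
  [17, 12, 0, -11]
  [12, 0, -4, -7]
  [7, 19, 7, -4]
Answer: row 3 of G^⊗2 = [7, 19, 7, -4]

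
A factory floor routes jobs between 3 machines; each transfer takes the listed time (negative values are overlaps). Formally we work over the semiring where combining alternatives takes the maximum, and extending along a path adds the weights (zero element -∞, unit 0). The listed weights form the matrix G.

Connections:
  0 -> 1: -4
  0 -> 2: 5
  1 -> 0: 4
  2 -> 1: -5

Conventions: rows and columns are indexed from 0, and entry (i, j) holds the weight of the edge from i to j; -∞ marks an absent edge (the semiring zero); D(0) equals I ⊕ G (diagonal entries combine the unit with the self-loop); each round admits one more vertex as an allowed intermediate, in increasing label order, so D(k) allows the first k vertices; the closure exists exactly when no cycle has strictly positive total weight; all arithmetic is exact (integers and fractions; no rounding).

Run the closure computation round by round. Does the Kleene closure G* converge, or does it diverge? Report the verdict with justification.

D(0):
  [0, -4, 5]
  [4, 0, -∞]
  [-∞, -5, 0]
D(1):
  [0, -4, 5]
  [4, 0, 9]
  [-∞, -5, 0]
Detection: at round 2, diagonal entry (2, 2) turns strictly positive.
Key observation: the cycle 2->1->0->2 has total weight (-5) + 4 + 5, which is strictly positive.
Answer: DIVERGES — positive cycle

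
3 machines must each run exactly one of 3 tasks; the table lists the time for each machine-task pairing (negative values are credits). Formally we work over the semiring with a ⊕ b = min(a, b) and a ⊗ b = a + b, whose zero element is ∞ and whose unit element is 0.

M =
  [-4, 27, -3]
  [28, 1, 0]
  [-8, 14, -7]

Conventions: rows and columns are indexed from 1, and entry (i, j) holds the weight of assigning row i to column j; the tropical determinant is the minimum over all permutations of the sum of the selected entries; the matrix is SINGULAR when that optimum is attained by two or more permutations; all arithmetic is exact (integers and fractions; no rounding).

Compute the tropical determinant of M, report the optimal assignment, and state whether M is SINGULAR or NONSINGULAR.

σ = (1, 2, 3): (-4) + 1 + (-7) = -10
σ = (1, 3, 2): (-4) + 0 + 14 = 10
σ = (2, 1, 3): 27 + 28 + (-7) = 48
σ = (2, 3, 1): 27 + 0 + (-8) = 19
σ = (3, 1, 2): (-3) + 28 + 14 = 39
σ = (3, 2, 1): (-3) + 1 + (-8) = -10
Optimal value attained by: σ = (1, 2, 3).
Answer: det⊕(M) = -10; verdict: SINGULAR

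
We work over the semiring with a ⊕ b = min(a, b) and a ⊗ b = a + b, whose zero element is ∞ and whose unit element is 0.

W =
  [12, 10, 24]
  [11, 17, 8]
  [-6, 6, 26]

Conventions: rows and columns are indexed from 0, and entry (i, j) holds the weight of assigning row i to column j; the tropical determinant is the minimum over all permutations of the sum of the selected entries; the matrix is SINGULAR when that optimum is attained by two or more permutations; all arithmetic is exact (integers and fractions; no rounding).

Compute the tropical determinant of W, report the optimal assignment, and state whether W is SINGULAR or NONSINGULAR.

σ = (0, 1, 2): 12 + 17 + 26 = 55
σ = (0, 2, 1): 12 + 8 + 6 = 26
σ = (1, 0, 2): 10 + 11 + 26 = 47
σ = (1, 2, 0): 10 + 8 + (-6) = 12
σ = (2, 0, 1): 24 + 11 + 6 = 41
σ = (2, 1, 0): 24 + 17 + (-6) = 35
Optimal value attained by: σ = (1, 2, 0).
Answer: det⊕(W) = 12; verdict: NONSINGULAR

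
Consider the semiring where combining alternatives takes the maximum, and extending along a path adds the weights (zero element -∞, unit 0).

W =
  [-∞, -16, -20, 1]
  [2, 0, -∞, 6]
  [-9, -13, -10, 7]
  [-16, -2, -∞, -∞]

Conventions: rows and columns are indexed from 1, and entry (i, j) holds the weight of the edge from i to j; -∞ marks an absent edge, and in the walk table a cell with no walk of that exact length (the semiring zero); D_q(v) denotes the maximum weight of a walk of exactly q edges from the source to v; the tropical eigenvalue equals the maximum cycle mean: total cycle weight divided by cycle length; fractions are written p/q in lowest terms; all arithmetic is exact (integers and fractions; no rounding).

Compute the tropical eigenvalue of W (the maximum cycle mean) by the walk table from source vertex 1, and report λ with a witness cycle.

q=0: [0, -∞, -∞, -∞]
q=1: [-∞, -16, -20, 1]
q=2: [-14, -1, -30, -10]
q=3: [1, -1, -34, 5]
q=4: [1, 3, -19, 5]
Optimal cycle mean attained by: cycle 2->4->2, total 6 + (-2), length 2.
Answer: λ = 2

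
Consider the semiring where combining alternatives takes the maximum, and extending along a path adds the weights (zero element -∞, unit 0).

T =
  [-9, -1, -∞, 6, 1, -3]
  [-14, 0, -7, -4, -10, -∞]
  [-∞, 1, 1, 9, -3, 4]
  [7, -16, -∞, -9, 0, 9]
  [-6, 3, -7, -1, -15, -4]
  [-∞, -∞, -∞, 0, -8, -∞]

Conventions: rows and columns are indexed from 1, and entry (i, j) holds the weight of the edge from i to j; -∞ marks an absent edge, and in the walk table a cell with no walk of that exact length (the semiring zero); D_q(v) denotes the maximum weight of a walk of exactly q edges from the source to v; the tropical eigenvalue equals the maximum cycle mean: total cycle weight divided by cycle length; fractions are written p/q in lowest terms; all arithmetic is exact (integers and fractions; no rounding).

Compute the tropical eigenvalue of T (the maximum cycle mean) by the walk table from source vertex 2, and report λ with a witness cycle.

q=0: [-∞, 0, -∞, -∞, -∞, -∞]
q=1: [-14, 0, -7, -4, -10, -∞]
q=2: [3, 0, -6, 2, -4, 5]
q=3: [9, 2, -5, 9, 4, 11]
q=4: [16, 8, -3, 15, 10, 18]
q=5: [22, 15, 3, 22, 17, 24]
q=6: [29, 21, 10, 28, 23, 31]
Optimal cycle mean attained by: cycle 1->4->1, total 6 + 7, length 2.
Answer: λ = 13/2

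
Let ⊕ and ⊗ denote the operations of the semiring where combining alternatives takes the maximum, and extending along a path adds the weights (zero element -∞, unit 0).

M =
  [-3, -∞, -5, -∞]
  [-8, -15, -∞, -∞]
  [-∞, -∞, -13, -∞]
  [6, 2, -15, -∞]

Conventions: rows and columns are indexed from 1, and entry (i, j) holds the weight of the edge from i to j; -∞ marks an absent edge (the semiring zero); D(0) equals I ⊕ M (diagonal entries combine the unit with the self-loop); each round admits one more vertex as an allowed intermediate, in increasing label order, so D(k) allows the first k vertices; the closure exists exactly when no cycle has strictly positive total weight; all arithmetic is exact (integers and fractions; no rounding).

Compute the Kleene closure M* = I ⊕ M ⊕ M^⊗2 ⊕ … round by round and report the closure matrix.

D(0):
  [0, -∞, -5, -∞]
  [-8, 0, -∞, -∞]
  [-∞, -∞, 0, -∞]
  [6, 2, -15, 0]
D(1):
  [0, -∞, -5, -∞]
  [-8, 0, -13, -∞]
  [-∞, -∞, 0, -∞]
  [6, 2, 1, 0]
D(2):
  [0, -∞, -5, -∞]
  [-8, 0, -13, -∞]
  [-∞, -∞, 0, -∞]
  [6, 2, 1, 0]
D(3):
  [0, -∞, -5, -∞]
  [-8, 0, -13, -∞]
  [-∞, -∞, 0, -∞]
  [6, 2, 1, 0]
D(4):
  [0, -∞, -5, -∞]
  [-8, 0, -13, -∞]
  [-∞, -∞, 0, -∞]
  [6, 2, 1, 0]
Answer: M* = [[0, -∞, -5, -∞], [-8, 0, -13, -∞], [-∞, -∞, 0, -∞], [6, 2, 1, 0]]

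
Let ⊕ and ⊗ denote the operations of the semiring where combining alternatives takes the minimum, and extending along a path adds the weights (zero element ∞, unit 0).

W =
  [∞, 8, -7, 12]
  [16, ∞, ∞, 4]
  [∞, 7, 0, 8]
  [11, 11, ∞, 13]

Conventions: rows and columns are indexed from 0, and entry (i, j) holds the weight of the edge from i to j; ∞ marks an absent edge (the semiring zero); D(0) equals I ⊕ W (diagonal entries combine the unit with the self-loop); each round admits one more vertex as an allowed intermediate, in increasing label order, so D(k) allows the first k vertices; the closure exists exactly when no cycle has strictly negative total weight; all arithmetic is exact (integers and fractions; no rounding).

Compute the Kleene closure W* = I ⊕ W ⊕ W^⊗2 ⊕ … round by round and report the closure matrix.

D(0):
  [0, 8, -7, 12]
  [16, 0, ∞, 4]
  [∞, 7, 0, 8]
  [11, 11, ∞, 0]
D(1):
  [0, 8, -7, 12]
  [16, 0, 9, 4]
  [∞, 7, 0, 8]
  [11, 11, 4, 0]
D(2):
  [0, 8, -7, 12]
  [16, 0, 9, 4]
  [23, 7, 0, 8]
  [11, 11, 4, 0]
D(3):
  [0, 0, -7, 1]
  [16, 0, 9, 4]
  [23, 7, 0, 8]
  [11, 11, 4, 0]
D(4):
  [0, 0, -7, 1]
  [15, 0, 8, 4]
  [19, 7, 0, 8]
  [11, 11, 4, 0]
Answer: W* = [[0, 0, -7, 1], [15, 0, 8, 4], [19, 7, 0, 8], [11, 11, 4, 0]]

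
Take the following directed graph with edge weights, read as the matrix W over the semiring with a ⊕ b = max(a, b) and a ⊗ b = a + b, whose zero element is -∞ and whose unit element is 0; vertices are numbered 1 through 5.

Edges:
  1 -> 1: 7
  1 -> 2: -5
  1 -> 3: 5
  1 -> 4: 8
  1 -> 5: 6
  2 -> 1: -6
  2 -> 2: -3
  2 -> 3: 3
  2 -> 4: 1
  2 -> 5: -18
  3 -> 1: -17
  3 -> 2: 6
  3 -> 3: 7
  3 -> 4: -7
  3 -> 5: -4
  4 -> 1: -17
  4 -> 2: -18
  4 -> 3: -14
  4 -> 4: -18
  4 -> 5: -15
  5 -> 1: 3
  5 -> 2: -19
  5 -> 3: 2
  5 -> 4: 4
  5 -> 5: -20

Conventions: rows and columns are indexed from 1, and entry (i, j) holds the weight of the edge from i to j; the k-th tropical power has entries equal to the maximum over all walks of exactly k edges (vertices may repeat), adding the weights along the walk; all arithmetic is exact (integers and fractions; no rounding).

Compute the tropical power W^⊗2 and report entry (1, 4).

W^⊗2:
  [14, 11, 12, 15, 13]
  [1, 9, 10, 2, 0]
  [0, 13, 14, 7, 3]
  [-10, -8, -7, -9, -11]
  [10, 8, 9, 11, 9]
Key observation: the optimum is the walk 1->1->4, with weight 7 + 8 = 15.
Optimal value attained by: walk 1->1->4.
Answer: (W^⊗2)[1][4] = 15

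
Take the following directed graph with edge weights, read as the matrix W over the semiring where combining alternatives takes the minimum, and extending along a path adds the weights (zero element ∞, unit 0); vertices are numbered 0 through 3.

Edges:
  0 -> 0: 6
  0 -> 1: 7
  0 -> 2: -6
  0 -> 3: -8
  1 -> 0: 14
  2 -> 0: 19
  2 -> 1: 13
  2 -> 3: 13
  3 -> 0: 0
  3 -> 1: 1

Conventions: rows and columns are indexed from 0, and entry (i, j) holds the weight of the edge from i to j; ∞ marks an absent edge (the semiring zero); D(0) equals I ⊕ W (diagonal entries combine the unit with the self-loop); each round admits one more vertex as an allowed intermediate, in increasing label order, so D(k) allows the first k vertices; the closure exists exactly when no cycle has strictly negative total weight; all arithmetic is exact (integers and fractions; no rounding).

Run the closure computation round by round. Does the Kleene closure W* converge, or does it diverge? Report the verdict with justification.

D(0):
  [0, 7, -6, -8]
  [14, 0, ∞, ∞]
  [19, 13, 0, 13]
  [0, 1, ∞, 0]
Detection: at round 1, diagonal entry (3, 3) turns strictly negative.
Key observation: the cycle 3->0->3 has total weight 0 + (-8), which is strictly negative.
Answer: DIVERGES — negative cycle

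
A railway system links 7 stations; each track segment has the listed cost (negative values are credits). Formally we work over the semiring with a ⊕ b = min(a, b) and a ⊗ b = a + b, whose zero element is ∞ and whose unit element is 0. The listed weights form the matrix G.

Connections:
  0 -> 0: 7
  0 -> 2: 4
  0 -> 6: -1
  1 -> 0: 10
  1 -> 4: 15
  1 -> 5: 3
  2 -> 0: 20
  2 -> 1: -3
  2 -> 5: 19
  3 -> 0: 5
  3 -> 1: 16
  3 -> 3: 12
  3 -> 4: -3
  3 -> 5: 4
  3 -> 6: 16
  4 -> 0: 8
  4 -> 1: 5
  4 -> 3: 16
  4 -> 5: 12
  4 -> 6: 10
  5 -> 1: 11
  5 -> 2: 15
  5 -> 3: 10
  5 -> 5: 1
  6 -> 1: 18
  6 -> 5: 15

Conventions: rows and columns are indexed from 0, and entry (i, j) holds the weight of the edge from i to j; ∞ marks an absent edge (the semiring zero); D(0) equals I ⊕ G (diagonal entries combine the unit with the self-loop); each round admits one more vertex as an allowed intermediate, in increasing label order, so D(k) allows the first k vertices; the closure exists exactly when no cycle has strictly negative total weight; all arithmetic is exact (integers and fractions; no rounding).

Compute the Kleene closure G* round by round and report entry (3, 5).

D(0):
  [0, ∞, 4, ∞, ∞, ∞, -1]
  [10, 0, ∞, ∞, 15, 3, ∞]
  [20, -3, 0, ∞, ∞, 19, ∞]
  [5, 16, ∞, 0, -3, 4, 16]
  [8, 5, ∞, 16, 0, 12, 10]
  [∞, 11, 15, 10, ∞, 0, ∞]
  [∞, 18, ∞, ∞, ∞, 15, 0]
D(1):
  [0, ∞, 4, ∞, ∞, ∞, -1]
  [10, 0, 14, ∞, 15, 3, 9]
  [20, -3, 0, ∞, ∞, 19, 19]
  [5, 16, 9, 0, -3, 4, 4]
  [8, 5, 12, 16, 0, 12, 7]
  [∞, 11, 15, 10, ∞, 0, ∞]
  [∞, 18, ∞, ∞, ∞, 15, 0]
D(2):
  [0, ∞, 4, ∞, ∞, ∞, -1]
  [10, 0, 14, ∞, 15, 3, 9]
  [7, -3, 0, ∞, 12, 0, 6]
  [5, 16, 9, 0, -3, 4, 4]
  [8, 5, 12, 16, 0, 8, 7]
  [21, 11, 15, 10, 26, 0, 20]
  [28, 18, 32, ∞, 33, 15, 0]
D(3):
  [0, 1, 4, ∞, 16, 4, -1]
  [10, 0, 14, ∞, 15, 3, 9]
  [7, -3, 0, ∞, 12, 0, 6]
  [5, 6, 9, 0, -3, 4, 4]
  [8, 5, 12, 16, 0, 8, 7]
  [21, 11, 15, 10, 26, 0, 20]
  [28, 18, 32, ∞, 33, 15, 0]
D(4):
  [0, 1, 4, ∞, 16, 4, -1]
  [10, 0, 14, ∞, 15, 3, 9]
  [7, -3, 0, ∞, 12, 0, 6]
  [5, 6, 9, 0, -3, 4, 4]
  [8, 5, 12, 16, 0, 8, 7]
  [15, 11, 15, 10, 7, 0, 14]
  [28, 18, 32, ∞, 33, 15, 0]
D(5):
  [0, 1, 4, 32, 16, 4, -1]
  [10, 0, 14, 31, 15, 3, 9]
  [7, -3, 0, 28, 12, 0, 6]
  [5, 2, 9, 0, -3, 4, 4]
  [8, 5, 12, 16, 0, 8, 7]
  [15, 11, 15, 10, 7, 0, 14]
  [28, 18, 32, 49, 33, 15, 0]
D(6):
  [0, 1, 4, 14, 11, 4, -1]
  [10, 0, 14, 13, 10, 3, 9]
  [7, -3, 0, 10, 7, 0, 6]
  [5, 2, 9, 0, -3, 4, 4]
  [8, 5, 12, 16, 0, 8, 7]
  [15, 11, 15, 10, 7, 0, 14]
  [28, 18, 30, 25, 22, 15, 0]
D(7):
  [0, 1, 4, 14, 11, 4, -1]
  [10, 0, 14, 13, 10, 3, 9]
  [7, -3, 0, 10, 7, 0, 6]
  [5, 2, 9, 0, -3, 4, 4]
  [8, 5, 12, 16, 0, 8, 7]
  [15, 11, 15, 10, 7, 0, 14]
  [28, 18, 30, 25, 22, 15, 0]
Answer: G*[3][5] = 4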